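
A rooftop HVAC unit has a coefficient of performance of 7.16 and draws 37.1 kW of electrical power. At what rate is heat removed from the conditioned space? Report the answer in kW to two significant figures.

Q̇_C = COP × Ẇ = 7.16 × 37.10 = 265.6 kW.

270 kW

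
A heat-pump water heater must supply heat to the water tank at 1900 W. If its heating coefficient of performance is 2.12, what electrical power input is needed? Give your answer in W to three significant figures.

896 W

Ẇ = Q̇_H/COP_HP = 1900/2.12 = 896.2 W.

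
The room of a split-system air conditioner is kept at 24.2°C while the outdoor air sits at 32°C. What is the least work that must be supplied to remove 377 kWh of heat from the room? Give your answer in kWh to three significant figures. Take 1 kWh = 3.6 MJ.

In absolute terms T_C = 297.35 K and T_H = 305.15 K, so ΔT = 7.800 K.
The reversible limit is COP_R = T_C/ΔT = 38.12, so W_min = Q_C/COP = Q_C·ΔT/T_C.
W_min = 377.0 × 7.800/297.35 = 9.889 kWh.

9.89 kWh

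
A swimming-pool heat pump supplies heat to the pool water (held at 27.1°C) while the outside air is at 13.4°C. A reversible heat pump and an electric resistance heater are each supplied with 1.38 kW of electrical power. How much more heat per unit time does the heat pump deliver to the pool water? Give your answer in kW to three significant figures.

In absolute terms T_C = 286.55 K and T_H = 300.25 K, so ΔT = 13.70 K.
COP_Carnot = T_H/ΔT = 300.25/13.70 = 21.92.
The heat pump delivers Q̇_H = COP × Ẇ = 30.24 kW; the resistance heater delivers Ẇ = 1.380 kW.
Extra = (COP − 1)·Ẇ = 28.86 kW.

28.9 kW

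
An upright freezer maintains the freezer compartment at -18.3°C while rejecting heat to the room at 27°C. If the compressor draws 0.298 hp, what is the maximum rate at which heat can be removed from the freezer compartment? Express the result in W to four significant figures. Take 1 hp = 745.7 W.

In absolute terms T_C = 254.85 K and T_H = 300.15 K, so ΔT = 45.30 K.
COP_Carnot = T_C/ΔT = 254.85/45.30 = 5.626.
Q̇_max = COP_Carnot × Ẇ = 5.626 × 0.2980 hp = 1.676 hp = 1250 W.

1250 W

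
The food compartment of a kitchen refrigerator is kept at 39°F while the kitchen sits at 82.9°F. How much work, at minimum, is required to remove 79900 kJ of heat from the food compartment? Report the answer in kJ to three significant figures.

In absolute terms T_C = 277.04 K and T_H = 301.43 K, so ΔT = 24.39 K.
The reversible limit is COP_R = T_C/ΔT = 11.36, so W_min = Q_C/COP = Q_C·ΔT/T_C.
W_min = 79900 × 24.39/277.04 = 7034 kJ.

7030 kJ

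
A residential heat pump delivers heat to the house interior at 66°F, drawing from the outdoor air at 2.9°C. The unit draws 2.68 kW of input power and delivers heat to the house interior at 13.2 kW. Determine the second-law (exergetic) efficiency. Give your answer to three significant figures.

COP_actual = Q̇_H/Ẇ = 13.20/2.680 = 4.925.
In absolute terms T_C = 276.05 K and T_H = 292.04 K, so ΔT = 15.99 K.
COP_Carnot = T_H/ΔT = 292.04/15.99 = 18.27.
η_II = COP_actual/COP_Carnot = 4.925/18.27 = 0.2697.

0.270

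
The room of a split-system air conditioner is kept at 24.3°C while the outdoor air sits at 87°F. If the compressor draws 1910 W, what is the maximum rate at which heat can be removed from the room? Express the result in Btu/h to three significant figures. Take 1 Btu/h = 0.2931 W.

310000 Btu/h

In absolute terms T_C = 297.45 K and T_H = 303.71 K, so ΔT = 6.256 K.
COP_Carnot = T_C/ΔT = 297.45/6.256 = 47.55.
Q̇_max = COP_Carnot × Ẇ = 47.55 × 1910 W = 90820 W = 309900 Btu/h.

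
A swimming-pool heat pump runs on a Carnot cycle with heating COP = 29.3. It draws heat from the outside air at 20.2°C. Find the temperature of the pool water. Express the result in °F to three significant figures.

87.0 °F

COP_HP = T_H/(T_H − T_C) rearranges to T_H = COP·T_C/(COP − 1).
With T_C = 293.35 K, T_H = 29.3 × 293.35/28.30 = 303.72 K.
Converting, 303.72 K = 87.02°F.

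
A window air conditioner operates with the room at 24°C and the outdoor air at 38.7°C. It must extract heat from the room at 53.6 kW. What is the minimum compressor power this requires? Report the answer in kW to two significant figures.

In absolute terms T_C = 297.15 K and T_H = 311.85 K, so ΔT = 14.70 K.
COP_Carnot = T_C/ΔT = 297.15/14.70 = 20.21.
Ẇ_min = Q̇/COP_Carnot = 53.60/20.21 = 2.652 kW.

2.7 kW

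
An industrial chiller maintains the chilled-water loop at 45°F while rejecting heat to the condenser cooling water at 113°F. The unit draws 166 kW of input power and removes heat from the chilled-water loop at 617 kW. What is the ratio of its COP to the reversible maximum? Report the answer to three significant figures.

0.501

COP_actual = Q̇_C/Ẇ = 617.0/166.0 = 3.717.
In absolute terms T_C = 280.37 K and T_H = 318.15 K, so ΔT = 37.78 K.
COP_Carnot = T_C/ΔT = 280.37/37.78 = 7.422.
η_II = COP_actual/COP_Carnot = 3.717/7.422 = 0.5008.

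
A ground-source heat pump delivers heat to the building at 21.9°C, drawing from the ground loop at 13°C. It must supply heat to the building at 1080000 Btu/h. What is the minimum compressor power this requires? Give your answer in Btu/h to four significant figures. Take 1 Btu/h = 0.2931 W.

32580 Btu/h

In absolute terms T_C = 286.15 K and T_H = 295.05 K, so ΔT = 8.900 K.
COP_Carnot = T_H/ΔT = 295.05/8.900 = 33.15.
Ẇ_min = Q̇/COP_Carnot = 1080000/33.15 = 32580 Btu/h.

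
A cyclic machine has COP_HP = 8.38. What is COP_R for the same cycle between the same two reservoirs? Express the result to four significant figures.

Since Q_H = Q_C + W for any cycle, COP_R = Q_C/W = Q_H/W − 1.
COP_R = 8.38 − 1 = 7.38.

7.380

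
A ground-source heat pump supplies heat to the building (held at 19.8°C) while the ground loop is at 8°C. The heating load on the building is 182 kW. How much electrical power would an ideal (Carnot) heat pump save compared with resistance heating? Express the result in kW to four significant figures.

In absolute terms T_C = 281.15 K and T_H = 292.95 K, so ΔT = 11.80 K.
COP_Carnot = T_H/ΔT = 292.95/11.80 = 24.83.
Resistance heating needs Ẇ_res = Q̇_H = 182.0 kW; the reversible heat pump needs only Ẇ_hp = Q̇_H/COP = 7.331 kW.
Saving = 182.0 − 7.331 = 174.7 kW.

174.7 kW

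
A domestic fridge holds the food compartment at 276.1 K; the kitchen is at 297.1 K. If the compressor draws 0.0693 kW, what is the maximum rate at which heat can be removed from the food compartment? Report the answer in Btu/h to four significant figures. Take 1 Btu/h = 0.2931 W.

3109 Btu/h

The reservoir spacing is ΔT = 297.1 − 276.1 = 21.00 K.
COP_Carnot = T_C/ΔT = 276.10/21.00 = 13.15.
Q̇_max = COP_Carnot × Ẇ = 13.15 × 0.06930 kW = 0.9111 kW = 3109 Btu/h.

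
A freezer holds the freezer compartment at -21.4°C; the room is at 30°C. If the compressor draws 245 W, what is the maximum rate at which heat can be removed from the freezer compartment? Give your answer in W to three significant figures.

1200 W

In absolute terms T_C = 251.75 K and T_H = 303.15 K, so ΔT = 51.40 K.
COP_Carnot = T_C/ΔT = 251.75/51.40 = 4.898.
Q̇_max = COP_Carnot × Ẇ = 4.898 × 245.0 W = 1200 W.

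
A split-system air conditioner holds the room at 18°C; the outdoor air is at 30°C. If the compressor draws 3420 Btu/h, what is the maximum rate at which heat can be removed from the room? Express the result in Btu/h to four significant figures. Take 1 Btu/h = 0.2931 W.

82980 Btu/h

In absolute terms T_C = 291.15 K and T_H = 303.15 K, so ΔT = 12.00 K.
COP_Carnot = T_C/ΔT = 291.15/12.00 = 24.26.
Q̇_max = COP_Carnot × Ẇ = 24.26 × 3420 Btu/h = 82980 Btu/h.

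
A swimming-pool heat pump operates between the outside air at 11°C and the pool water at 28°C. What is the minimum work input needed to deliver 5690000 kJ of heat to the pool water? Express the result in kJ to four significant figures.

321200 kJ

In absolute terms T_C = 284.15 K and T_H = 301.15 K, so ΔT = 17.00 K.
The reversible limit is COP_HP = T_H/ΔT = 17.71, so W_min = Q_H/COP = Q_H·ΔT/T_H.
W_min = 5690000 × 17.00/301.15 = 321200 kJ.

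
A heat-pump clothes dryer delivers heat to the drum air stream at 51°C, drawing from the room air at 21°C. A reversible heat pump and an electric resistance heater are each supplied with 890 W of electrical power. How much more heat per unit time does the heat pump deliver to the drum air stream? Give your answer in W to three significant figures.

8730 W

In absolute terms T_C = 294.15 K and T_H = 324.15 K, so ΔT = 30.00 K.
COP_Carnot = T_H/ΔT = 324.15/30.00 = 10.81.
The heat pump delivers Q̇_H = COP × Ẇ = 9616 W; the resistance heater delivers Ẇ = 890.0 W.
Extra = (COP − 1)·Ẇ = 8726 W.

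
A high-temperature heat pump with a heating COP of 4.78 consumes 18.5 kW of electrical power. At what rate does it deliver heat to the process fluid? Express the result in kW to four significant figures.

88.43 kW

Q̇_H = COP_HP × Ẇ = 4.78 × 18.50 = 88.43 kW.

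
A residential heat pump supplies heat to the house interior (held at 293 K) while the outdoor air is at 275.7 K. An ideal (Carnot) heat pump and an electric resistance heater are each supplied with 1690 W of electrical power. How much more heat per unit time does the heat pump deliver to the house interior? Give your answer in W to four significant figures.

26930 W

The reservoir spacing is ΔT = 293 − 275.7 = 17.30 K.
COP_Carnot = T_H/ΔT = 293.00/17.30 = 16.94.
The heat pump delivers Q̇_H = COP × Ẇ = 28620 W; the resistance heater delivers Ẇ = 1690 W.
Extra = (COP − 1)·Ẇ = 26930 W.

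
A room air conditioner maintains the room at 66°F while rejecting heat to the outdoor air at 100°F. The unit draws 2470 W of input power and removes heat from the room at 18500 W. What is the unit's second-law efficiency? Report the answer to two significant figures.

0.48

COP_actual = Q̇_C/Ẇ = 18500/2470 = 7.490.
In absolute terms T_C = 292.04 K and T_H = 310.93 K, so ΔT = 18.89 K.
COP_Carnot = T_C/ΔT = 292.04/18.89 = 15.46.
η_II = COP_actual/COP_Carnot = 7.490/15.46 = 0.4844.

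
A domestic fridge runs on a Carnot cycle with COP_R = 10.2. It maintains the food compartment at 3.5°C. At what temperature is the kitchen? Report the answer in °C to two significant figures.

31 °C

COP_R = T_C/(T_H − T_C) gives T_H − T_C = T_C/COP.
With T_C = 276.65 K, T_H = 276.65 × (1 + 1/10.2) = 303.77 K.
Converting, 303.77 K = 30.62°C.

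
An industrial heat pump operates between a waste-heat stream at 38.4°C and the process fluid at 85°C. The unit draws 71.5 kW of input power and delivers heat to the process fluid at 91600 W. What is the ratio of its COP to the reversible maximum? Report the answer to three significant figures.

0.167

Converting, Q̇_H = 91600 W = 91.60 kW, so COP_actual = Q̇_H/Ẇ = 91.60/71.50 = 1.281.
In absolute terms T_C = 311.55 K and T_H = 358.15 K, so ΔT = 46.60 K.
COP_Carnot = T_H/ΔT = 358.15/46.60 = 7.686.
η_II = COP_actual/COP_Carnot = 1.281/7.686 = 0.1667.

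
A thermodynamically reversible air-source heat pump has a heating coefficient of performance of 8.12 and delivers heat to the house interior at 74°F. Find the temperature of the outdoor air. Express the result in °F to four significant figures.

COP_HP = T_H/(T_H − T_C) gives T_H − T_C = T_H/COP.
With T_H = 296.48 K, T_C = 296.48 × (1 − 1/8.12) = 259.97 K.
Converting, 259.97 K = 8.28°F.

8.277 °F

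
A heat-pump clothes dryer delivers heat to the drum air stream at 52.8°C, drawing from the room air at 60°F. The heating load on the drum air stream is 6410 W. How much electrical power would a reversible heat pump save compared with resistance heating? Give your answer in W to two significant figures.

In absolute terms T_C = 288.71 K and T_H = 325.95 K, so ΔT = 37.24 K.
COP_Carnot = T_H/ΔT = 325.95/37.24 = 8.752.
Resistance heating needs Ẇ_res = Q̇_H = 6410 W; the reversible heat pump needs only Ẇ_hp = Q̇_H/COP = 732.4 W.
Saving = 6410 − 732.4 = 5678 W.

5700 W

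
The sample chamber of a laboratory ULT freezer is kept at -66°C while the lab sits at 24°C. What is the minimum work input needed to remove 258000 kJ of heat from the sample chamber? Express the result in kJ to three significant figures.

112000 kJ

In absolute terms T_C = 207.15 K and T_H = 297.15 K, so ΔT = 90.00 K.
The reversible limit is COP_R = T_C/ΔT = 2.302, so W_min = Q_C/COP = Q_C·ΔT/T_C.
W_min = 258000 × 90.00/207.15 = 112100 kJ.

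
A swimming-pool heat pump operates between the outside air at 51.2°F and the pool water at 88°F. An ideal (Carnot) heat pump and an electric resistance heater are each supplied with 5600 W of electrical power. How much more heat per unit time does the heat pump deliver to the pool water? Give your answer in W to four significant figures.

In absolute terms T_C = 283.82 K and T_H = 304.26 K, so ΔT = 20.44 K.
COP_Carnot = T_H/ΔT = 304.26/20.44 = 14.88.
The heat pump delivers Q̇_H = COP × Ẇ = 83340 W; the resistance heater delivers Ẇ = 5600 W.
Extra = (COP − 1)·Ẇ = 77740 W.

77740 W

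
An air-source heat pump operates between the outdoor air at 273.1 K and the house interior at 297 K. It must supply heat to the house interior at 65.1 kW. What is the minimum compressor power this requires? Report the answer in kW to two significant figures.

The reservoir spacing is ΔT = 297 − 273.1 = 23.90 K.
COP_Carnot = T_H/ΔT = 297.00/23.90 = 12.43.
Ẇ_min = Q̇/COP_Carnot = 65.10/12.43 = 5.239 kW.

5.2 kW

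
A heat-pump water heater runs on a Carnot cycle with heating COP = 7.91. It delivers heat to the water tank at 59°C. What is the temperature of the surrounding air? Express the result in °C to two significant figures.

17 °C

COP_HP = T_H/(T_H − T_C) gives T_H − T_C = T_H/COP.
With T_H = 332.15 K, T_C = 332.15 × (1 − 1/7.91) = 290.16 K.
Converting, 290.16 K = 17.01°C.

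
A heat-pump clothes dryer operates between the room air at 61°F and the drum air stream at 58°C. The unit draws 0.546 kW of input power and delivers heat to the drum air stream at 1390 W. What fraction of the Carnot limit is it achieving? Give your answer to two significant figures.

0.32

Converting, Q̇_H = 1390 W = 1.390 kW, so COP_actual = Q̇_H/Ẇ = 1.390/0.5460 = 2.546.
In absolute terms T_C = 289.26 K and T_H = 331.15 K, so ΔT = 41.89 K.
COP_Carnot = T_H/ΔT = 331.15/41.89 = 7.905.
η_II = COP_actual/COP_Carnot = 2.546/7.905 = 0.3220.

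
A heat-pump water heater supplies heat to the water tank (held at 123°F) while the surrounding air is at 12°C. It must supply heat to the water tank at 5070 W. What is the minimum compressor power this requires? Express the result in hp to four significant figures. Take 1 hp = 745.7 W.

0.8098 hp

In absolute terms T_C = 285.15 K and T_H = 323.71 K, so ΔT = 38.56 K.
COP_Carnot = T_H/ΔT = 323.71/38.56 = 8.396.
Ẇ_min = Q̇/COP_Carnot = 5070/8.396 = 603.9 W = 0.8098 hp.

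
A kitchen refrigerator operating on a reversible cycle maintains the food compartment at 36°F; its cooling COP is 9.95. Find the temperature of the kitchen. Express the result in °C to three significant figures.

29.9 °C

COP_R = T_C/(T_H − T_C) gives T_H − T_C = T_C/COP.
With T_C = 275.37 K, T_H = 275.37 × (1 + 1/9.95) = 303.05 K.
Converting, 303.05 K = 29.90°C.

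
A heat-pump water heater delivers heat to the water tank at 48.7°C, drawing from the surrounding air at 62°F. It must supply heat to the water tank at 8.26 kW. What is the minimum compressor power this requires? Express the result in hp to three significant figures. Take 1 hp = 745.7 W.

1.10 hp

In absolute terms T_C = 289.82 K and T_H = 321.85 K, so ΔT = 32.03 K.
COP_Carnot = T_H/ΔT = 321.85/32.03 = 10.05.
Ẇ_min = Q̇/COP_Carnot = 8.260/10.05 = 0.8221 kW = 1.102 hp.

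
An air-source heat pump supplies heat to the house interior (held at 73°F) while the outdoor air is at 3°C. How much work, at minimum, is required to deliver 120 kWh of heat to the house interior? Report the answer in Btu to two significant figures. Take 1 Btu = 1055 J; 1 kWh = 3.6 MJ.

In absolute terms T_C = 276.15 K and T_H = 295.93 K, so ΔT = 19.78 K.
The reversible limit is COP_HP = T_H/ΔT = 14.96, so W_min = Q_H/COP = Q_H·ΔT/T_H.
W_min = 120.0 × 19.78/295.93 = 8.020 kWh = 27370 Btu.

27000 Btu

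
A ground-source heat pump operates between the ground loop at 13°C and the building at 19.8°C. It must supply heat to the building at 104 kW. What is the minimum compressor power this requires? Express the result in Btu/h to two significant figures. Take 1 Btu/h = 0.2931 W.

In absolute terms T_C = 286.15 K and T_H = 292.95 K, so ΔT = 6.800 K.
COP_Carnot = T_H/ΔT = 292.95/6.800 = 43.08.
Ẇ_min = Q̇/COP_Carnot = 104.0/43.08 = 2.414 kW = 8236 Btu/h.

8200 Btu/h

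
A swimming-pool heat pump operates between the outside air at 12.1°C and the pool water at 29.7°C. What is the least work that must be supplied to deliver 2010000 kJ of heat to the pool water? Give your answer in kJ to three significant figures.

In absolute terms T_C = 285.25 K and T_H = 302.85 K, so ΔT = 17.60 K.
The reversible limit is COP_HP = T_H/ΔT = 17.21, so W_min = Q_H/COP = Q_H·ΔT/T_H.
W_min = 2010000 × 17.60/302.85 = 116800 kJ.

117000 kJ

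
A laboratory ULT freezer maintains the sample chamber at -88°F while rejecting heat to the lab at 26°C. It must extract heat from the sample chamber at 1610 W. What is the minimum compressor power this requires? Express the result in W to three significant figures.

In absolute terms T_C = 206.48 K and T_H = 299.15 K, so ΔT = 92.67 K.
COP_Carnot = T_C/ΔT = 206.48/92.67 = 2.228.
Ẇ_min = Q̇/COP_Carnot = 1610/2.228 = 722.5 W.

723 W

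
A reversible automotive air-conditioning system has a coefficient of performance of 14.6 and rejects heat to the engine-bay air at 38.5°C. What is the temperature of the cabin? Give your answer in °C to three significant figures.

18.5 °C

For a Carnot refrigerator COP_R = T_C/(T_H − T_C), so T_C = COP·T_H/(1 + COP).
With T_H = 311.65 K, T_C = 14.6 × 311.65/15.60 = 291.67 K.
Converting, 291.67 K = 18.52°C.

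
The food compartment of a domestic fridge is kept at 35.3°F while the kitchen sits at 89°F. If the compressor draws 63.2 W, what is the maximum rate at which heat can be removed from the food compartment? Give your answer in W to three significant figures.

In absolute terms T_C = 274.98 K and T_H = 304.82 K, so ΔT = 29.83 K.
COP_Carnot = T_C/ΔT = 274.98/29.83 = 9.217.
Q̇_max = COP_Carnot × Ẇ = 9.217 × 63.20 W = 582.5 W.

583 W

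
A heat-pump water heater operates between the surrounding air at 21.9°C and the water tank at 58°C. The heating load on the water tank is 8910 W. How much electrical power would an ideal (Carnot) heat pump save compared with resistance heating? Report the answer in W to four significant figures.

In absolute terms T_C = 295.05 K and T_H = 331.15 K, so ΔT = 36.10 K.
COP_Carnot = T_H/ΔT = 331.15/36.10 = 9.173.
Resistance heating needs Ẇ_res = Q̇_H = 8910 W; the reversible heat pump needs only Ẇ_hp = Q̇_H/COP = 971.3 W.
Saving = 8910 − 971.3 = 7939 W.

7939 W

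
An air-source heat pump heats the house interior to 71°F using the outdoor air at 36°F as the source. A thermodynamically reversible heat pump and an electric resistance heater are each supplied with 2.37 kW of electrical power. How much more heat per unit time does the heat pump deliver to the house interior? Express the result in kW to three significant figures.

33.6 kW

In absolute terms T_C = 275.37 K and T_H = 294.82 K, so ΔT = 19.44 K.
COP_Carnot = T_H/ΔT = 294.82/19.44 = 15.16.
The heat pump delivers Q̇_H = COP × Ẇ = 35.93 kW; the resistance heater delivers Ẇ = 2.370 kW.
Extra = (COP − 1)·Ẇ = 33.56 kW.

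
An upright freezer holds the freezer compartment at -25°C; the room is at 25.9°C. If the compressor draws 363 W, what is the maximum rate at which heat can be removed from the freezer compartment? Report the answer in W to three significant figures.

1770 W

In absolute terms T_C = 248.15 K and T_H = 299.05 K, so ΔT = 50.90 K.
COP_Carnot = T_C/ΔT = 248.15/50.90 = 4.875.
Q̇_max = COP_Carnot × Ẇ = 4.875 × 363.0 W = 1770 W.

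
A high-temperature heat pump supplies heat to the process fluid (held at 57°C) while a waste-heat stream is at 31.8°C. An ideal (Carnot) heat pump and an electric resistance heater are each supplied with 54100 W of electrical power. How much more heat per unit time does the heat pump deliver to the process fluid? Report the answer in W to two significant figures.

In absolute terms T_C = 304.95 K and T_H = 330.15 K, so ΔT = 25.20 K.
COP_Carnot = T_H/ΔT = 330.15/25.20 = 13.10.
The heat pump delivers Q̇_H = COP × Ẇ = 708800 W; the resistance heater delivers Ẇ = 54100 W.
Extra = (COP − 1)·Ẇ = 654700 W.

650000 W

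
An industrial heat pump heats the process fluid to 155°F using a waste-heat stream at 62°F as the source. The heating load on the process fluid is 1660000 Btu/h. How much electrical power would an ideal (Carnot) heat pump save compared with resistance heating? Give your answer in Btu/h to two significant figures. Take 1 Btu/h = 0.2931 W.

1400000 Btu/h

In absolute terms T_C = 289.82 K and T_H = 341.48 K, so ΔT = 51.67 K.
COP_Carnot = T_H/ΔT = 341.48/51.67 = 6.609.
Resistance heating needs Ẇ_res = Q̇_H = 1660000 Btu/h; the reversible heat pump needs only Ẇ_hp = Q̇_H/COP = 251200 Btu/h.
Saving = 1660000 − 251200 = 1409000 Btu/h.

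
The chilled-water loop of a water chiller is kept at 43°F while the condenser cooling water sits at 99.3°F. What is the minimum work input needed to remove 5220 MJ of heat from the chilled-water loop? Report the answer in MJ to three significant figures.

585 MJ

In absolute terms T_C = 279.26 K and T_H = 310.54 K, so ΔT = 31.28 K.
The reversible limit is COP_R = T_C/ΔT = 8.928, so W_min = Q_C/COP = Q_C·ΔT/T_C.
W_min = 5220 × 31.28/279.26 = 584.6 MJ.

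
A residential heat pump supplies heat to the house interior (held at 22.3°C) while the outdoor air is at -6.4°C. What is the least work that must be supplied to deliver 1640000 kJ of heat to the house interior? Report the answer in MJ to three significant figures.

In absolute terms T_C = 266.75 K and T_H = 295.45 K, so ΔT = 28.70 K.
The reversible limit is COP_HP = T_H/ΔT = 10.29, so W_min = Q_H/COP = Q_H·ΔT/T_H.
W_min = 1640000 × 28.70/295.45 = 159300 kJ = 159.3 MJ.

159 MJ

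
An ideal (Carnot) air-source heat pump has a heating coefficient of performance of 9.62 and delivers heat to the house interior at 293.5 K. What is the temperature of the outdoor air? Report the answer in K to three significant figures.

263 K

COP_HP = T_H/(T_H − T_C) gives T_H − T_C = T_H/COP.
With T_H = 293.50 K, T_C = 293.50 × (1 − 1/9.62) = 262.99 K.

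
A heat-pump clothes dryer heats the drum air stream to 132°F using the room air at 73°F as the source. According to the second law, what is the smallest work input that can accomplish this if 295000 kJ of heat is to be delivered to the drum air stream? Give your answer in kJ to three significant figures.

29400 kJ

In absolute terms T_C = 295.93 K and T_H = 328.71 K, so ΔT = 32.78 K.
The reversible limit is COP_HP = T_H/ΔT = 10.03, so W_min = Q_H/COP = Q_H·ΔT/T_H.
W_min = 295000 × 32.78/328.71 = 29420 kJ.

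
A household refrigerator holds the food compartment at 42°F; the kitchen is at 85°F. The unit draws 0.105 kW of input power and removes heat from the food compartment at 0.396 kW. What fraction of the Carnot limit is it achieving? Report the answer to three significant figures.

0.323

COP_actual = Q̇_C/Ẇ = 0.3960/0.1050 = 3.771.
In absolute terms T_C = 278.71 K and T_H = 302.59 K, so ΔT = 23.89 K.
COP_Carnot = T_C/ΔT = 278.71/23.89 = 11.67.
η_II = COP_actual/COP_Carnot = 3.771/11.67 = 0.3233.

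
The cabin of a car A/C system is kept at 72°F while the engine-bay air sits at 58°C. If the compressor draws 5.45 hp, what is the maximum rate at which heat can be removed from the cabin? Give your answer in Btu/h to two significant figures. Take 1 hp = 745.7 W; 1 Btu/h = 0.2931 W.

110000 Btu/h

In absolute terms T_C = 295.37 K and T_H = 331.15 K, so ΔT = 35.78 K.
COP_Carnot = T_C/ΔT = 295.37/35.78 = 8.256.
Q̇_max = COP_Carnot × Ẇ = 8.256 × 5.450 hp = 44.99 hp = 114500 Btu/h.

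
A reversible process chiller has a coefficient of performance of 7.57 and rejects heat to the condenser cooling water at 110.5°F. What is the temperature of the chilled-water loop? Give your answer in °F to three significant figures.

For a Carnot refrigerator COP_R = T_C/(T_H − T_C), so T_C = COP·T_H/(1 + COP).
With T_H = 316.76 K, T_C = 7.57 × 316.76/8.570 = 279.80 K.
Converting, 279.80 K = 43.97°F.

44.0 °F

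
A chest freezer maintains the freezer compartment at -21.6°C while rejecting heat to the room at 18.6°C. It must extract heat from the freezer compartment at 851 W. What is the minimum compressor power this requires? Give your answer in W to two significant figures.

140 W

In absolute terms T_C = 251.55 K and T_H = 291.75 K, so ΔT = 40.20 K.
COP_Carnot = T_C/ΔT = 251.55/40.20 = 6.257.
Ẇ_min = Q̇/COP_Carnot = 851.0/6.257 = 136.0 W.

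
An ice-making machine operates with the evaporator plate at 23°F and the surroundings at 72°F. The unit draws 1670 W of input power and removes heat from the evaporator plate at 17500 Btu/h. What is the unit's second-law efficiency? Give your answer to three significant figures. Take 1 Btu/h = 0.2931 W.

Converting, Q̇_C = 17500 Btu/h = 5129 W, so COP_actual = Q̇_C/Ẇ = 5129/1670 = 3.071.
In absolute terms T_C = 268.15 K and T_H = 295.37 K, so ΔT = 27.22 K.
COP_Carnot = T_C/ΔT = 268.15/27.22 = 9.850.
η_II = COP_actual/COP_Carnot = 3.071/9.850 = 0.3118.

0.312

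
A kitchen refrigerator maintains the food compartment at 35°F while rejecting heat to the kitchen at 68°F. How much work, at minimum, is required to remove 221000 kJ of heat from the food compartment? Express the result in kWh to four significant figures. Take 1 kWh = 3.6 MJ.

In absolute terms T_C = 274.82 K and T_H = 293.15 K, so ΔT = 18.33 K.
The reversible limit is COP_R = T_C/ΔT = 14.99, so W_min = Q_C/COP = Q_C·ΔT/T_C.
W_min = 221000 × 18.33/274.82 = 14740 kJ = 4.095 kWh.

4.095 kWh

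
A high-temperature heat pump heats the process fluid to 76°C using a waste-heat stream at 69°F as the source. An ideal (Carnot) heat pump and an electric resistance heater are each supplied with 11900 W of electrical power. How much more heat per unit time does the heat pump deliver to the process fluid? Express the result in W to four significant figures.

63040 W

In absolute terms T_C = 293.71 K and T_H = 349.15 K, so ΔT = 55.44 K.
COP_Carnot = T_H/ΔT = 349.15/55.44 = 6.297.
The heat pump delivers Q̇_H = COP × Ẇ = 74940 W; the resistance heater delivers Ẇ = 11900 W.
Extra = (COP − 1)·Ẇ = 63040 W.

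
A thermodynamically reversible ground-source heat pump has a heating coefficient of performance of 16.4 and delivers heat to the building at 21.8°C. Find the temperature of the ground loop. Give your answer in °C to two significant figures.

COP_HP = T_H/(T_H − T_C) gives T_H − T_C = T_H/COP.
With T_H = 294.95 K, T_C = 294.95 × (1 − 1/16.4) = 276.97 K.
Converting, 276.97 K = 3.82°C.

3.8 °C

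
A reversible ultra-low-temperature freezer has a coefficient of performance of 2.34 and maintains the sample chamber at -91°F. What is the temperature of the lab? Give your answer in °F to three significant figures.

COP_R = T_C/(T_H − T_C) gives T_H − T_C = T_C/COP.
With T_C = 204.82 K, T_H = 204.82 × (1 + 1/2.34) = 292.35 K.
Converting, 292.35 K = 66.55°F.

66.6 °F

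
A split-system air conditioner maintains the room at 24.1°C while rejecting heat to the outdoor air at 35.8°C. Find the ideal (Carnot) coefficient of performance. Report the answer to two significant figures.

25

In absolute terms T_C = 297.25 K and T_H = 308.95 K, so ΔT = 11.70 K.
For a reversible cycle, COP_Carnot = T_C/ΔT = 297.25/11.70 = 25.41.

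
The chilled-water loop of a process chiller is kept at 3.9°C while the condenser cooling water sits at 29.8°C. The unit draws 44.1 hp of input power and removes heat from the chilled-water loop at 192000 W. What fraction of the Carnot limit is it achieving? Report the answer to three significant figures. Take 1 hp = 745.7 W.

Converting, Q̇_C = 192000 W = 257.5 hp, so COP_actual = Q̇_C/Ẇ = 257.5/44.10 = 5.838.
In absolute terms T_C = 277.05 K and T_H = 302.95 K, so ΔT = 25.90 K.
COP_Carnot = T_C/ΔT = 277.05/25.90 = 10.70.
η_II = COP_actual/COP_Carnot = 5.838/10.70 = 0.5458.

0.546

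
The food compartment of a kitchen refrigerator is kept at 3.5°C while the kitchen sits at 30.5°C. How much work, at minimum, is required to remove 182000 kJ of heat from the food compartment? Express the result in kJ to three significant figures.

17800 kJ

In absolute terms T_C = 276.65 K and T_H = 303.65 K, so ΔT = 27.00 K.
The reversible limit is COP_R = T_C/ΔT = 10.25, so W_min = Q_C/COP = Q_C·ΔT/T_C.
W_min = 182000 × 27.00/276.65 = 17760 kJ.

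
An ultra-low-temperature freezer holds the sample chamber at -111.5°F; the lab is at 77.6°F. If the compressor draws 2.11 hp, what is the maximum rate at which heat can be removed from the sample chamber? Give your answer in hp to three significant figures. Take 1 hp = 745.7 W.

In absolute terms T_C = 193.43 K and T_H = 298.48 K, so ΔT = 105.1 K.
COP_Carnot = T_C/ΔT = 193.43/105.1 = 1.841.
Q̇_max = COP_Carnot × Ẇ = 1.841 × 2.110 hp = 3.885 hp.

3.88 hp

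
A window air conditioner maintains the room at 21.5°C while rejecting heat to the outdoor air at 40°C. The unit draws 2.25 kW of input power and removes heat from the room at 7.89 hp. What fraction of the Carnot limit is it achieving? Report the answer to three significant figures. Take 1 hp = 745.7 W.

Converting, Q̇_C = 7.890 hp = 5.884 kW, so COP_actual = Q̇_C/Ẇ = 5.884/2.250 = 2.615.
In absolute terms T_C = 294.65 K and T_H = 313.15 K, so ΔT = 18.50 K.
COP_Carnot = T_C/ΔT = 294.65/18.50 = 15.93.
η_II = COP_actual/COP_Carnot = 2.615/15.93 = 0.1642.

0.164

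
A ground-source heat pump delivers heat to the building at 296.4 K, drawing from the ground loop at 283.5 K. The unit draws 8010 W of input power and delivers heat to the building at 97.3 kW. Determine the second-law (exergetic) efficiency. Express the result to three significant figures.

Converting, Q̇_H = 97.30 kW = 97300 W, so COP_actual = Q̇_H/Ẇ = 97300/8010 = 12.15.
The reservoir spacing is ΔT = 296.4 − 283.5 = 12.90 K.
COP_Carnot = T_H/ΔT = 296.40/12.90 = 22.98.
η_II = COP_actual/COP_Carnot = 12.15/22.98 = 0.5287.

0.529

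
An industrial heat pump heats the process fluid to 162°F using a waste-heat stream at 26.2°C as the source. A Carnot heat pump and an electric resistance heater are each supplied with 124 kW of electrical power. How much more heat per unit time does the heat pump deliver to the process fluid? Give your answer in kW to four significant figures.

806.6 kW

In absolute terms T_C = 299.35 K and T_H = 345.37 K, so ΔT = 46.02 K.
COP_Carnot = T_H/ΔT = 345.37/46.02 = 7.504.
The heat pump delivers Q̇_H = COP × Ẇ = 930.6 kW; the resistance heater delivers Ẇ = 124.0 kW.
Extra = (COP − 1)·Ẇ = 806.6 kW.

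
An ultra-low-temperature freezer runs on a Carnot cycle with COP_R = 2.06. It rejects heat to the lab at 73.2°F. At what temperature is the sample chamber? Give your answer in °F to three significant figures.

For a Carnot refrigerator COP_R = T_C/(T_H − T_C), so T_C = COP·T_H/(1 + COP).
With T_H = 296.04 K, T_C = 2.06 × 296.04/3.060 = 199.29 K.
Converting, 199.29 K = -100.94°F.

-101 °F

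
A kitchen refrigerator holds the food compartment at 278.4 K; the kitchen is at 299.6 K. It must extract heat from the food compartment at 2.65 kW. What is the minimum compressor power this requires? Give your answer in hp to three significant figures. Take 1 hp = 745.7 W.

0.271 hp

The reservoir spacing is ΔT = 299.6 − 278.4 = 21.20 K.
COP_Carnot = T_C/ΔT = 278.40/21.20 = 13.13.
Ẇ_min = Q̇/COP_Carnot = 2.650/13.13 = 0.2018 kW = 0.2706 hp.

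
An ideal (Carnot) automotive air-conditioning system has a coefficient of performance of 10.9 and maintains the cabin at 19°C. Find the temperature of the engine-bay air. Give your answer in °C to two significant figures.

46 °C

COP_R = T_C/(T_H − T_C) gives T_H − T_C = T_C/COP.
With T_C = 292.15 K, T_H = 292.15 × (1 + 1/10.9) = 318.95 K.
Converting, 318.95 K = 45.80°C.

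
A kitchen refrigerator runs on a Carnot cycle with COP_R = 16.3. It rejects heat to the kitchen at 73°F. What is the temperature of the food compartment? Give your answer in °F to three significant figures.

42.2 °F

For a Carnot refrigerator COP_R = T_C/(T_H − T_C), so T_C = COP·T_H/(1 + COP).
With T_H = 295.93 K, T_C = 16.3 × 295.93/17.30 = 278.82 K.
Converting, 278.82 K = 42.21°F.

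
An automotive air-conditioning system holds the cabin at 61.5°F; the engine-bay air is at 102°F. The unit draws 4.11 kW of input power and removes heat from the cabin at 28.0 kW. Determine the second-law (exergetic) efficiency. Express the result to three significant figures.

0.529

COP_actual = Q̇_C/Ẇ = 28.00/4.110 = 6.813.
In absolute terms T_C = 289.54 K and T_H = 312.04 K, so ΔT = 22.50 K.
COP_Carnot = T_C/ΔT = 289.54/22.50 = 12.87.
η_II = COP_actual/COP_Carnot = 6.813/12.87 = 0.5294.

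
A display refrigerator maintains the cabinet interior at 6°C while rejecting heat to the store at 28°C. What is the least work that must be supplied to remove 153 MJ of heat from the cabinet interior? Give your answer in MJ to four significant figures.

In absolute terms T_C = 279.15 K and T_H = 301.15 K, so ΔT = 22.00 K.
The reversible limit is COP_R = T_C/ΔT = 12.69, so W_min = Q_C/COP = Q_C·ΔT/T_C.
W_min = 153.0 × 22.00/279.15 = 12.06 MJ.

12.06 MJ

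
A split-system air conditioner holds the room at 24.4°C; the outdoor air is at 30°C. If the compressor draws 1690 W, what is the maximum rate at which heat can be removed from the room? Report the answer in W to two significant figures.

90000 W

In absolute terms T_C = 297.55 K and T_H = 303.15 K, so ΔT = 5.600 K.
COP_Carnot = T_C/ΔT = 297.55/5.600 = 53.13.
Q̇_max = COP_Carnot × Ẇ = 53.13 × 1690 W = 89800 W.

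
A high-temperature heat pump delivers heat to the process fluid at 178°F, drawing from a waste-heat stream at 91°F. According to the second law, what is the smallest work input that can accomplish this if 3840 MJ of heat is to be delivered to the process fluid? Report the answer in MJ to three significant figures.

In absolute terms T_C = 305.93 K and T_H = 354.26 K, so ΔT = 48.33 K.
The reversible limit is COP_HP = T_H/ΔT = 7.330, so W_min = Q_H/COP = Q_H·ΔT/T_H.
W_min = 3840 × 48.33/354.26 = 523.9 MJ.

524 MJ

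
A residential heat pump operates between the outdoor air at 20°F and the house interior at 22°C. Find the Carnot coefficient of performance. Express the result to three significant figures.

In absolute terms T_C = 266.48 K and T_H = 295.15 K, so ΔT = 28.67 K.
For a reversible cycle, COP_Carnot = T_H/ΔT = 295.15/28.67 = 10.30.

10.3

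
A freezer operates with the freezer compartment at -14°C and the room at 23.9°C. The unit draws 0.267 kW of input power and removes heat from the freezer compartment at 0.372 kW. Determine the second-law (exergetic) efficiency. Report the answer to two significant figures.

0.20

COP_actual = Q̇_C/Ẇ = 0.3720/0.2670 = 1.393.
In absolute terms T_C = 259.15 K and T_H = 297.05 K, so ΔT = 37.90 K.
COP_Carnot = T_C/ΔT = 259.15/37.90 = 6.838.
η_II = COP_actual/COP_Carnot = 1.393/6.838 = 0.2038.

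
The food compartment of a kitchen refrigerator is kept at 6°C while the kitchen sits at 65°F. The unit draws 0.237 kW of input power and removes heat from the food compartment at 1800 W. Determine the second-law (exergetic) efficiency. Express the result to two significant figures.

Converting, Q̇_C = 1800 W = 1.800 kW, so COP_actual = Q̇_C/Ẇ = 1.800/0.2370 = 7.595.
In absolute terms T_C = 279.15 K and T_H = 291.48 K, so ΔT = 12.33 K.
COP_Carnot = T_C/ΔT = 279.15/12.33 = 22.63.
η_II = COP_actual/COP_Carnot = 7.595/22.63 = 0.3356.

0.34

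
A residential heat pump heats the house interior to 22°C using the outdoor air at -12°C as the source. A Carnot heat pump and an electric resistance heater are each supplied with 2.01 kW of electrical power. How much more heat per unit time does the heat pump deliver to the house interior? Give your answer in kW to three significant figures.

15.4 kW

In absolute terms T_C = 261.15 K and T_H = 295.15 K, so ΔT = 34.00 K.
COP_Carnot = T_H/ΔT = 295.15/34.00 = 8.681.
The heat pump delivers Q̇_H = COP × Ẇ = 17.45 kW; the resistance heater delivers Ẇ = 2.010 kW.
Extra = (COP − 1)·Ẇ = 15.44 kW.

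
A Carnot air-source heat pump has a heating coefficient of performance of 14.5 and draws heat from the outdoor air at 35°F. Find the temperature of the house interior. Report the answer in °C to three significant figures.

COP_HP = T_H/(T_H − T_C) rearranges to T_H = COP·T_C/(COP − 1).
With T_C = 274.82 K, T_H = 14.5 × 274.82/13.50 = 295.17 K.
Converting, 295.17 K = 22.02°C.

22.0 °C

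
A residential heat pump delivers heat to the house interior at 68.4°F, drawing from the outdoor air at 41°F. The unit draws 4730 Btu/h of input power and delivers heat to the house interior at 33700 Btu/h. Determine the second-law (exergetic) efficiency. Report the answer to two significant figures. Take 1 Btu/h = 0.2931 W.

0.37

COP_actual = Q̇_H/Ẇ = 33700/4730 = 7.125.
In absolute terms T_C = 278.15 K and T_H = 293.37 K, so ΔT = 15.22 K.
COP_Carnot = T_H/ΔT = 293.37/15.22 = 19.27.
η_II = COP_actual/COP_Carnot = 7.125/19.27 = 0.3697.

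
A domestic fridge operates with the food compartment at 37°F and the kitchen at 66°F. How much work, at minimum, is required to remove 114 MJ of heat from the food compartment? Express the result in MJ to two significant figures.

6.7 MJ

In absolute terms T_C = 275.93 K and T_H = 292.04 K, so ΔT = 16.11 K.
The reversible limit is COP_R = T_C/ΔT = 17.13, so W_min = Q_C/COP = Q_C·ΔT/T_C.
W_min = 114.0 × 16.11/275.93 = 6.656 MJ.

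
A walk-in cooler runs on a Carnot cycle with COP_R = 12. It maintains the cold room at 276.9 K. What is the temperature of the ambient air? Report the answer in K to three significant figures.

COP_R = T_C/(T_H − T_C) gives T_H − T_C = T_C/COP.
With T_C = 276.90 K, T_H = 276.90 × (1 + 1/12) = 299.97 K.

300 K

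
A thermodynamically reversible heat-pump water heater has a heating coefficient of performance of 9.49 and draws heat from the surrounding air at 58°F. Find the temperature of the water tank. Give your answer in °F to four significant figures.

119.0 °F

COP_HP = T_H/(T_H − T_C) rearranges to T_H = COP·T_C/(COP − 1).
With T_C = 287.59 K, T_H = 9.49 × 287.59/8.490 = 321.47 K.
Converting, 321.47 K = 118.97°F.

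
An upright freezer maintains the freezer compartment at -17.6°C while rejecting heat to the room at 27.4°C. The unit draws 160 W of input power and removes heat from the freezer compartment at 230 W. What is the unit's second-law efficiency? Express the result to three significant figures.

0.253

COP_actual = Q̇_C/Ẇ = 230.0/160.0 = 1.438.
In absolute terms T_C = 255.55 K and T_H = 300.55 K, so ΔT = 45.00 K.
COP_Carnot = T_C/ΔT = 255.55/45.00 = 5.679.
η_II = COP_actual/COP_Carnot = 1.438/5.679 = 0.2531.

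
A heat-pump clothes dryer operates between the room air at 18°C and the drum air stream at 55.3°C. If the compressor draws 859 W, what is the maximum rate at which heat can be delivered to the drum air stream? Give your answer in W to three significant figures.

7560 W

In absolute terms T_C = 291.15 K and T_H = 328.45 K, so ΔT = 37.30 K.
COP_Carnot = T_H/ΔT = 328.45/37.30 = 8.806.
Q̇_max = COP_Carnot × Ẇ = 8.806 × 859.0 W = 7564 W.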